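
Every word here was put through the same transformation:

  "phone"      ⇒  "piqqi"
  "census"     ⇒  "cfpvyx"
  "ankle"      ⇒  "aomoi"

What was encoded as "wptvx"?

worst

In phone: p→p is +0, h→i is +1, o→q is +2, n→q is +3 — the shift increases by 1 each position. The shift increases by 1 at each position, starting from +0: 0, 1, 2, ….
Reversing it on wptvx: w−0=w, p−1=o, t−2=r, v−3=s, x−4=t.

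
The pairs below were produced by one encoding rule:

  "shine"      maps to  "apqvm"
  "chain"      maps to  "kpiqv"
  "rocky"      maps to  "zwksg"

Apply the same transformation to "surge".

aczom

Compare letters: s→a is +8, h→p is +8, i→q is +8 — a constant shift. This is a Caesar cipher with shift 8.
On surge: s+8=a, u+8=c, r+8=z, g+8=o, e+8=m.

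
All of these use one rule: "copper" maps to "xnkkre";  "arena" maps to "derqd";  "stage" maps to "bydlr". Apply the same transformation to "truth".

c(2)→x(23) and o(14)→n(13) fit y≡23x+3 (mod 26); the inverse of 23 mod 26 is 17. Treating letters as 0–25, the rule is x ↦ 23x + 3 (mod 26).
For truth: t(19)→23·19+3≡24=y; r(17)→23·17+3≡4=e; u(20)→23·20+3≡21=v; t(19)→23·19+3≡24=y; h(7)→23·7+3≡8=i (all mod 26).

yevyi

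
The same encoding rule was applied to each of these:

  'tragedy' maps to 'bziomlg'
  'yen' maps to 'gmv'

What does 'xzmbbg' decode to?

pretty

Compare letters: t→b is +8, r→z is +8, a→i is +8 — a constant shift. This is a Caesar cipher with shift 8.
Reversing it on xzmbbg: x−8=p, z−8=r, m−8=e, b−8=t, b−8=t, g−8=y.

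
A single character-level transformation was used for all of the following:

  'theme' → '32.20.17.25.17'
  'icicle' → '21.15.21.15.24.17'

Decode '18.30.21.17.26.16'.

t is letter #20 and maps to 32: an offset of 12. The number is (letter's place in the alphabet, a=1) + 12.
Decoding 18.30.21.17.26.16: 18→(18−12)÷1=6=f, 30→(30−12)÷1=18=r, 21→(21−12)÷1=9=i, 17→(17−12)÷1=5=e, 26→(26−12)÷1=14=n, 16→(16−12)÷1=4=d.

friend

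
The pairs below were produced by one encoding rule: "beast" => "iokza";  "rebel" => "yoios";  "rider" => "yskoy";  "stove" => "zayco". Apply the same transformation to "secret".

The shift depends on letter class: consonant b→i is +7, but vowel e→o is +10. The rule splits by letter class: vowels +10, consonants +7.
On secret: s(cons)+7=z, e(vowel)+10=o, c(cons)+7=j, r(cons)+7=y, e(vowel)+10=o, t(cons)+7=a.

zojyoa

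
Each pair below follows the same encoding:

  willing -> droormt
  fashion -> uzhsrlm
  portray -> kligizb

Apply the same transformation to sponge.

hklmtv

Each letter is replaced by its mirror in the alphabet: a↔z, b↔y, c↔x, and so on (the Atbash cipher).
Applying it to sponge: s↔h, p↔k, o↔l, n↔m, g↔t, e↔v.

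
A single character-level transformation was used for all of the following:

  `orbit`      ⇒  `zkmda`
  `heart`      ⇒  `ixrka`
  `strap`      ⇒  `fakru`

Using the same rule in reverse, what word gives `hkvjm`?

o(14)→z(25) and r(17)→k(10) fit y≡21x+17 (mod 26); the inverse of 21 mod 26 is 5. Treating letters as 0–25, the rule is x ↦ 21x + 17 (mod 26).
Reversing it on hkvjm: h(7)→5·(7−17)≡2=c; k(10)→5·(10−17)≡17=r; v(21)→5·(21−17)≡20=u; j(9)→5·(9−17)≡12=m; m(12)→5·(12−17)≡1=b (all mod 26).

crumb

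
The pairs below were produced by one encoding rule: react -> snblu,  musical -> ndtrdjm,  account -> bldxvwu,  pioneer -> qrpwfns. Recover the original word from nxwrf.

movie

Shifts by position in react: pos 0: r→s (+1), pos 1: e→n (+9), pos 2: a→b (+1), pos 3: c→l (+9) — repeating every 2. It's a Vigenère-style cipher with numeric key [1,9]: position i shifts by key[i mod 2].
Undoing it on nxwrf: n−1=m, x−9=o, w−1=v, r−9=i, f−1=e.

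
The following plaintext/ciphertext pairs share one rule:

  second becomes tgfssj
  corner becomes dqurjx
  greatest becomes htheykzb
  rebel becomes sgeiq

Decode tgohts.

In second: s→t is +1, e→g is +2, c→f is +3, o→s is +4 — the shift increases by 1 each position. Letter i (0-indexed) is shifted by i+1, so successive shifts are 1, 2, 3, ….
Undoing it on tgohts: t−1=s, g−2=e, o−3=l, h−4=d, t−5=o, s−6=m.

seldom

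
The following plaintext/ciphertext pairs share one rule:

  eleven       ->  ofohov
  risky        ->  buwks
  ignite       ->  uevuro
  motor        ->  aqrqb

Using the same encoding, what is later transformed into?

firob

e(4)→o(14) and l(11)→f(5) fit y≡21x+8 (mod 26); the inverse of 21 mod 26 is 5. Each letter's alphabet position (a=0..z=25) is mapped through 21·x+8 mod 26 — an affine cipher.
For later: l(11)→21·11+8≡5=f; a(0)→21·0+8≡8=i; t(19)→21·19+8≡17=r; e(4)→21·4+8≡14=o; r(17)→21·17+8≡1=b (all mod 26).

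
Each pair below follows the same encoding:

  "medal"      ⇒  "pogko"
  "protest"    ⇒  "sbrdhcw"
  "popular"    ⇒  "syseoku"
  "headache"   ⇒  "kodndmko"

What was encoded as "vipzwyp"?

symptom

A repeating key of period 2 is used — shifts +3, +10 over and over.
Reversing it on vipzwyp: v−3=s, i−10=y, p−3=m, z−10=p, w−3=t, y−10=o, p−3=m.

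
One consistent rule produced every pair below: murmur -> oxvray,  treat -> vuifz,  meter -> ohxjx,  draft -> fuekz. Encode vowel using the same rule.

In murmur: m→o is +2, u→x is +3, r→v is +4, m→r is +5 — the shift increases by 1 each position. The shift increases by 1 at each position, starting from +2: 2, 3, 4, ….
For vowel: v+2=x, o+3=r, w+4=a, e+5=j, l+6=r.

xrajr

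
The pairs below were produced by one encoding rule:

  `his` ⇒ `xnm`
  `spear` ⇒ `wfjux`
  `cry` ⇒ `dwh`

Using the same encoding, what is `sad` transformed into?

The output letters match the input read backwards, each shifted +5: his reversed is sih. Read the word backwards and shift each letter +5.
For sad: reverse → das; then shift: d+5=i, a+5=f, s+5=x.

ifx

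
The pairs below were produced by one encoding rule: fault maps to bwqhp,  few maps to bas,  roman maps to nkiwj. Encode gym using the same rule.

Compare letters: f→b is +22, a→w is +22, u→q is +22 — a constant shift. This is a Caesar cipher with shift 22.
On gym: g+22=c, y+22=u, m+22=i.

cui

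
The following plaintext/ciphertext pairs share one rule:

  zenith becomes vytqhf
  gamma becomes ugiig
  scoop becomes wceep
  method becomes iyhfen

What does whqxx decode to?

still

z(25)→v(21) and e(4)→y(24) fit y≡11x+6 (mod 26); the inverse of 11 mod 26 is 19. Each letter's alphabet position (a=0..z=25) is mapped through 11·x+6 mod 26 — an affine cipher.
Decoding whqxx: w(22)→19·(22−6)≡18=s; h(7)→19·(7−6)≡19=t; q(16)→19·(16−6)≡8=i; x(23)→19·(23−6)≡11=l; x(23)→19·(23−6)≡11=l (all mod 26).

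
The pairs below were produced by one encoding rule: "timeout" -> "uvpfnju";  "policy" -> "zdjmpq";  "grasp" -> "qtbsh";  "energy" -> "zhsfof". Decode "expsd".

The output letters match the input read backwards, each shifted +1: timeout reversed is tuoemit. Two steps: reverse the string, then apply a Caesar shift of +1.
Reversing it on expsd: shift back: e−1=d, x−1=w, p−1=o, s−1=r, d−1=c → dworc; then reverse → crowd.

crowd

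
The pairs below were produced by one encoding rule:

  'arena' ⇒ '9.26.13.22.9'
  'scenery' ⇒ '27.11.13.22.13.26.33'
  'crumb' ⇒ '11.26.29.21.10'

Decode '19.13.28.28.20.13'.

a is letter #1 and maps to 9: an offset of 8. The number is (letter's place in the alphabet, a=1) + 8.
Undoing it on 19.13.28.28.20.13: 19→(19−8)÷1=11=k, 13→(13−8)÷1=5=e, 28→(28−8)÷1=20=t, 28→(28−8)÷1=20=t, 20→(20−8)÷1=12=l, 13→(13−8)÷1=5=e.

kettle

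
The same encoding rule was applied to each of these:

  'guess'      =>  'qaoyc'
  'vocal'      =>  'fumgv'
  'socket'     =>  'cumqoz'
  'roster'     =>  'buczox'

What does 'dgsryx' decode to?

The shifts repeat in a cycle of length 2: positions 0,1,… shift by +10, +6, then the pattern repeats.
Reversing it on dgsryx: d−10=t, g−6=a, s−10=i, r−6=l, y−10=o, x−6=r.

tailor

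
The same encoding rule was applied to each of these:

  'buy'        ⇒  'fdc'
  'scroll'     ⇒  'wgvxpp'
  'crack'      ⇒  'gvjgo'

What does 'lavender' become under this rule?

pjznrhnv

Two shifts are in play — +9 for a/e/i/o/u, +4 for every other letter.
On lavender: l(cons)+4=p, a(vowel)+9=j, v(cons)+4=z, e(vowel)+9=n, n(cons)+4=r, d(cons)+4=h, e(vowel)+9=n, r(cons)+4=v.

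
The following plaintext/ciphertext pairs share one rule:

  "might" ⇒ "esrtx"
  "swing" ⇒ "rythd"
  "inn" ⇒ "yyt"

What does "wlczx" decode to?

moral

The output letters match the input read backwards, each shifted +11: might reversed is thgim. Two steps: reverse the string, then apply a Caesar shift of +11.
Undoing it on wlczx: shift back: w−11=l, l−11=a, c−11=r, z−11=o, x−11=m → larom; then reverse → moral.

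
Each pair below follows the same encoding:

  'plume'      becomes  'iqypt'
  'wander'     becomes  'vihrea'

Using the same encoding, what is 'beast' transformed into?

The output letters match the input read backwards, each shifted +4: plume reversed is emulp. Read the word backwards and shift each letter +4.
For beast: reverse → tsaeb; then shift: t+4=x, s+4=w, a+4=e, e+4=i, b+4=f.

xweif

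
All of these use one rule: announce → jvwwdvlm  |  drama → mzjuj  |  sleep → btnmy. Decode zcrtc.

Shifts by position in announce: pos 0: a→j (+9), pos 1: n→v (+8), pos 2: n→w (+9), pos 3: o→w (+8) — repeating every 2. A repeating key of period 2 is used — shifts +9, +8 over and over.
Undoing it on zcrtc: z−9=q, c−8=u, r−9=i, t−8=l, c−9=t.

quilt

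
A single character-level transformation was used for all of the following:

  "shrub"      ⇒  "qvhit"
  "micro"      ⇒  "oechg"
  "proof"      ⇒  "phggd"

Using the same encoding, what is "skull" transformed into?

This is an affine cipher: with a=0,…,z=25, each position x becomes (9x+10) mod 26.
On skull: s(18)→9·18+10≡16=q; k(10)→9·10+10≡22=w; u(20)→9·20+10≡8=i; l(11)→9·11+10≡5=f; l(11)→9·11+10≡5=f (all mod 26).

qwiff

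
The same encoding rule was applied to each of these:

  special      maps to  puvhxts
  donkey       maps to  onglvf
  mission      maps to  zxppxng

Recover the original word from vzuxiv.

This is an affine cipher: with a=0,…,z=25, each position x becomes (7x+19) mod 26.
Decoding vzuxiv: v(21)→15·(21−19)≡4=e; z(25)→15·(25−19)≡12=m; u(20)→15·(20−19)≡15=p; x(23)→15·(23−19)≡8=i; i(8)→15·(8−19)≡17=r; v(21)→15·(21−19)≡4=e (all mod 26).

empire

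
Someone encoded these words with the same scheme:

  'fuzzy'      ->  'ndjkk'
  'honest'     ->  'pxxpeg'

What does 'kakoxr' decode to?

cradle

In fuzzy: f→n is +8, u→d is +9, z→j is +10, z→k is +11 — the shift increases by 1 each position. The shift increases by 1 at each position, starting from +8: 8, 9, 10, ….
Reversing it on kakoxr: k−8=c, a−9=r, k−10=a, o−11=d, x−12=l, r−13=e.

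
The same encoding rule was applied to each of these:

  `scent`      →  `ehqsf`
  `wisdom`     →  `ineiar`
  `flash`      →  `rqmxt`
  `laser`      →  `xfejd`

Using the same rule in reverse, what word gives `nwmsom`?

Shifts by position in scent: pos 0: s→e (+12), pos 1: c→h (+5), pos 2: e→q (+12), pos 3: n→s (+5) — repeating every 2. The shifts repeat in a cycle of length 2: positions 0,1,… shift by +12, +5, then the pattern repeats.
Reversing it on nwmsom: n−12=b, w−5=r, m−12=a, s−5=n, o−12=c, m−5=h.

branch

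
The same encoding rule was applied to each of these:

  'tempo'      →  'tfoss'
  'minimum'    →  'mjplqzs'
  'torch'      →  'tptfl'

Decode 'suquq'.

In tempo: t→t is +0, e→f is +1, m→o is +2, p→s is +3 — the shift increases by 1 each position. The shift increases by 1 at each position, starting from +0: 0, 1, 2, ….
Undoing it on suquq: s−0=s, u−1=t, q−2=o, u−3=r, q−4=m.

storm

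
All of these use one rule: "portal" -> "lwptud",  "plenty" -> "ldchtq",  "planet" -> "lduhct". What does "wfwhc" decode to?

ozone

This is an affine cipher: with a=0,…,z=25, each position x becomes (15x+20) mod 26.
Reversing it on wfwhc: w(22)→7·(22−20)≡14=o; f(5)→7·(5−20)≡25=z; w(22)→7·(22−20)≡14=o; h(7)→7·(7−20)≡13=n; c(2)→7·(2−20)≡4=e (all mod 26).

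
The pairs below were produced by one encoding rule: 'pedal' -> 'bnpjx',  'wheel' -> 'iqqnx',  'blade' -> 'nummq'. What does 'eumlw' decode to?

slack

A repeating key of period 2 is used — shifts +12, +9 over and over.
Undoing it on eumlw: e−12=s, u−9=l, m−12=a, l−9=c, w−12=k.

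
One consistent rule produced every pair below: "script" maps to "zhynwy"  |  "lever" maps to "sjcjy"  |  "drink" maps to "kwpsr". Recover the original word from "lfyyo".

earth

Shifts by position in script: pos 0: s→z (+7), pos 1: c→h (+5), pos 2: r→y (+7), pos 3: i→n (+5) — repeating every 2. The shifts repeat in a cycle of length 2: positions 0,1,… shift by +7, +5, then the pattern repeats.
Decoding lfyyo: l−7=e, f−5=a, y−7=r, y−5=t, o−7=h.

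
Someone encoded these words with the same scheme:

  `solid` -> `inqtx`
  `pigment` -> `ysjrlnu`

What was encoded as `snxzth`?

cousin

The word is reversed, then every letter is shifted forward by 5.
Reversing it on snxzth: shift back: s−5=n, n−5=i, x−5=s, z−5=u, t−5=o, h−5=c → nisuoc; then reverse → cousin.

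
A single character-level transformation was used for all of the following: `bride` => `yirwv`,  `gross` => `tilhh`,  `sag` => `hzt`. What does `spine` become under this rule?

Each pair mirrors across the alphabet (b↔y, r↔i, i↔r): positions sum to 25. Letters are reflected about the middle of the alphabet (position → 25−position): Atbash.
Applying it to spine: s↔h, p↔k, i↔r, n↔m, e↔v.

hkrmv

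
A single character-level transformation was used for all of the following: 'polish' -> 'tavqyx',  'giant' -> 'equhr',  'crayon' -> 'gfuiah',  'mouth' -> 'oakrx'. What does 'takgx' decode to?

pouch

This is an affine cipher: with a=0,…,z=25, each position x becomes (19x+20) mod 26.
Reversing it on takgx: t(19)→11·(19−20)≡15=p; a(0)→11·(0−20)≡14=o; k(10)→11·(10−20)≡20=u; g(6)→11·(6−20)≡2=c; x(23)→11·(23−20)≡7=h (all mod 26).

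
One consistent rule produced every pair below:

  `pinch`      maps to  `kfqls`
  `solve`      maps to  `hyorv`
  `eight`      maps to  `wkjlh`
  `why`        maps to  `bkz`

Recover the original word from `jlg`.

The output letters match the input read backwards, each shifted +3: pinch reversed is hcnip. Two steps: reverse the string, then apply a Caesar shift of +3.
Decoding jlg: shift back: j−3=g, l−3=i, g−3=d → gid; then reverse → dig.

dig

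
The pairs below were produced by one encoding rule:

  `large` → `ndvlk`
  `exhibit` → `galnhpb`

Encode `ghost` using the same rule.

The shift increases by 1 at each position, starting from +2: 2, 3, 4, ….
Applying it to ghost: g+2=i, h+3=k, o+4=s, s+5=x, t+6=z.

iksxz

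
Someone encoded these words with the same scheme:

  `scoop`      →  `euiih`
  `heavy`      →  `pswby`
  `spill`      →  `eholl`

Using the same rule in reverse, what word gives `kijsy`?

s(18)→e(4) and c(2)→u(20) fit y≡25x+22 (mod 26); the inverse of 25 mod 26 is 25. Treating letters as 0–25, the rule is x ↦ 25x + 22 (mod 26).
Decoding kijsy: k(10)→25·(10−22)≡12=m; i(8)→25·(8−22)≡14=o; j(9)→25·(9−22)≡13=n; s(18)→25·(18−22)≡4=e; y(24)→25·(24−22)≡24=y (all mod 26).

money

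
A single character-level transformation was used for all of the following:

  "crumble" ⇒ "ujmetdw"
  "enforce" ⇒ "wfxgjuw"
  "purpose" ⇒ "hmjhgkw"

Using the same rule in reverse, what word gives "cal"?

Compare letters: c→u is +18, r→j is +18, u→m is +18 — a constant shift. This is a Caesar cipher with shift 18.
Decoding cal: c−18=k, a−18=i, l−18=t.

kit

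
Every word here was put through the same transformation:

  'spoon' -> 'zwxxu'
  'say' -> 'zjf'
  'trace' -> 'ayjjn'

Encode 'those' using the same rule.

The shift depends on letter class: consonant s→z is +7, but vowel o→x is +9. Vowels shift forward by 9 and consonants shift forward by 7.
Applying it to those: t(cons)+7=a, h(cons)+7=o, o(vowel)+9=x, s(cons)+7=z, e(vowel)+9=n.

aoxzn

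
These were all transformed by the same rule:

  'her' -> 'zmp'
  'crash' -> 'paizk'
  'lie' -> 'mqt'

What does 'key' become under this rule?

Read the word backwards and shift each letter +8.
For key: reverse → yek; then shift: y+8=g, e+8=m, k+8=s.

gms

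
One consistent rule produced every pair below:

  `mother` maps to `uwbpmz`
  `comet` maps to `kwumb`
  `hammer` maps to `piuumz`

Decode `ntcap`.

flush

Compare letters: m→u is +8, o→w is +8, t→b is +8 — a constant shift. Each letter is shifted forward by 8 in the alphabet (a Caesar shift of +8).
Undoing it on ntcap: n−8=f, t−8=l, c−8=u, a−8=s, p−8=h.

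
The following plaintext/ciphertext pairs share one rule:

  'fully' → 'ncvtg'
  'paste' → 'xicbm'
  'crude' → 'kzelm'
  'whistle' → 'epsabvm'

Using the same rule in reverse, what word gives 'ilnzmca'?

address

Shifts by position in fully: pos 0: f→n (+8), pos 1: u→c (+8), pos 2: l→v (+10), pos 3: l→t (+8), pos 4: y→g (+8) — repeating every 3. It's a Vigenère-style cipher with numeric key [8,8,10]: position i shifts by key[i mod 3].
Reversing it on ilnzmca: i−8=a, l−8=d, n−10=d, z−8=r, m−8=e, c−10=s, a−8=s.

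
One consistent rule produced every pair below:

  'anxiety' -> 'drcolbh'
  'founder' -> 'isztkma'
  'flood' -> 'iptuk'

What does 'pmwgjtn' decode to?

In anxiety: a→d is +3, n→r is +4, x→c is +5, i→o is +6 — the shift increases by 1 each position. Letter i (0-indexed) is shifted by i+3, so successive shifts are 3, 4, 5, ….
Decoding pmwgjtn: p−3=m, m−4=i, w−5=r, g−6=a, j−7=c, t−8=l, n−9=e.

miracle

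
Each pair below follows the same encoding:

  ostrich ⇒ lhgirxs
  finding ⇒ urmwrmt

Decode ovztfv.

Each pair mirrors across the alphabet (o↔l, s↔h, t↔g): positions sum to 25. Letters are reflected about the middle of the alphabet (position → 25−position): Atbash.
Undoing it on ovztfv: o↔l, v↔e, z↔a, t↔g, f↔u, v↔e.

league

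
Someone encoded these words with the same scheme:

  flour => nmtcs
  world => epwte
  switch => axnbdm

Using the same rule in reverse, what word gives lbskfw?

dancer

Shifts by position in flour: pos 0: f→n (+8), pos 1: l→m (+1), pos 2: o→t (+5), pos 3: u→c (+8), pos 4: r→s (+1) — repeating every 3. A repeating key of period 3 is used — shifts +8, +1, +5 over and over.
Reversing it on lbskfw: l−8=d, b−1=a, s−5=n, k−8=c, f−1=e, w−5=r.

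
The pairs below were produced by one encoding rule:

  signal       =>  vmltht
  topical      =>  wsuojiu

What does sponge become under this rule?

vtttnm

In signal: s→v is +3, i→m is +4, g→l is +5, n→t is +6 — the shift increases by 1 each position. The shift increases by 1 at each position, starting from +3: 3, 4, 5, ….
Applying it to sponge: s+3=v, p+4=t, o+5=t, n+6=t, g+7=n, e+8=m.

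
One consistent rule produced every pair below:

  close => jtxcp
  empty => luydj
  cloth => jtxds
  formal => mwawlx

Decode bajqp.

In close: c→j is +7, l→t is +8, o→x is +9, s→c is +10 — the shift increases by 1 each position. Each letter shifts forward by (position + 7), i.e. 7, 8, 9, … — the shift grows by one for each successive letter.
Reversing it on bajqp: b−7=u, a−8=s, j−9=a, q−10=g, p−11=e.

usage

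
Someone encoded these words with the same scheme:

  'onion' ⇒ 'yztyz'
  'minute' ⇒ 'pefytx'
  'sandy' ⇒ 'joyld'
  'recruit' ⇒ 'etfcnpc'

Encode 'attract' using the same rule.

enlceel

The output letters match the input read backwards, each shifted +11: onion reversed is noino. The word is reversed, then every letter is shifted forward by 11.
Applying it to attract: reverse → tcartta; then shift: t+11=e, c+11=n, a+11=l, r+11=c, t+11=e, t+11=e, a+11=l.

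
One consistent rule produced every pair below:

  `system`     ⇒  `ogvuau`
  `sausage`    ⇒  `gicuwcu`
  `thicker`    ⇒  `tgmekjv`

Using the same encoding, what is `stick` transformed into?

Read the word backwards and shift each letter +2.
For stick: reverse → kcits; then shift: k+2=m, c+2=e, i+2=k, t+2=v, s+2=u.

mekvu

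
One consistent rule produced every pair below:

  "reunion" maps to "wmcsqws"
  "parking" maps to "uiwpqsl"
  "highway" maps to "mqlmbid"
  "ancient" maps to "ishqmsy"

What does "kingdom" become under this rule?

pqsliwr

The shift depends on letter class: consonant r→w is +5, but vowel e→m is +8. The rule splits by letter class: vowels +8, consonants +5.
Applying it to kingdom: k(cons)+5=p, i(vowel)+8=q, n(cons)+5=s, g(cons)+5=l, d(cons)+5=i, o(vowel)+8=w, m(cons)+5=r.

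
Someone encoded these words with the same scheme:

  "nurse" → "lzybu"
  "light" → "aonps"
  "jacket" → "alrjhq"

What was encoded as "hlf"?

The output letters match the input read backwards, each shifted +7: nurse reversed is esrun. Two steps: reverse the string, then apply a Caesar shift of +7.
Decoding hlf: shift back: h−7=a, l−7=e, f−7=y → aey; then reverse → yea.

yea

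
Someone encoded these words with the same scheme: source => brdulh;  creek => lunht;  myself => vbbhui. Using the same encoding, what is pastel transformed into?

Shifts by position in source: pos 0: s→b (+9), pos 1: o→r (+3), pos 2: u→d (+9), pos 3: r→u (+3) — repeating every 2. It's a Vigenère-style cipher with numeric key [9,3]: position i shifts by key[i mod 2].
For pastel: p+9=y, a+3=d, s+9=b, t+3=w, e+9=n, l+3=o.

ydbwno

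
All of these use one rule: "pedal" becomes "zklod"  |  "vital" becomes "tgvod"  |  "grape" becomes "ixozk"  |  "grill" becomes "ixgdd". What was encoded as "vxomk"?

trace

p(15)→z(25) and e(4)→k(10) fit y≡25x+14 (mod 26); the inverse of 25 mod 26 is 25. Treating letters as 0–25, the rule is x ↦ 25x + 14 (mod 26).
Decoding vxomk: v(21)→25·(21−14)≡19=t; x(23)→25·(23−14)≡17=r; o(14)→25·(14−14)≡0=a; m(12)→25·(12−14)≡2=c; k(10)→25·(10−14)≡4=e (all mod 26).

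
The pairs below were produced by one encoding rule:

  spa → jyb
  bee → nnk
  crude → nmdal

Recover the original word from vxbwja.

The output letters match the input read backwards, each shifted +9: spa reversed is aps. The word is reversed, then every letter is shifted forward by 9.
Reversing it on vxbwja: shift back: v−9=m, x−9=o, b−9=s, w−9=n, j−9=a, a−9=r → mosnar; then reverse → ransom.

ransom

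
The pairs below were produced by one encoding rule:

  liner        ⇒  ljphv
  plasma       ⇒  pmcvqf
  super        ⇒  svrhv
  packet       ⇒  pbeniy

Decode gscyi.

In liner: l→l is +0, i→j is +1, n→p is +2, e→h is +3 — the shift increases by 1 each position. Letter i (0-indexed) is shifted by i+0, so successive shifts are 0, 1, 2, ….
Reversing it on gscyi: g−0=g, s−1=r, c−2=a, y−3=v, i−4=e.

grave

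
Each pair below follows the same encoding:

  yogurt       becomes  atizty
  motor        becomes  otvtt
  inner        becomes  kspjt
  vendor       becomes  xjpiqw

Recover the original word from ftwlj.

dough

Shifts by position in yogurt: pos 0: y→a (+2), pos 1: o→t (+5), pos 2: g→i (+2), pos 3: u→z (+5) — repeating every 2. It's a Vigenère-style cipher with numeric key [2,5]: position i shifts by key[i mod 2].
Reversing it on ftwlj: f−2=d, t−5=o, w−2=u, l−5=g, j−2=h.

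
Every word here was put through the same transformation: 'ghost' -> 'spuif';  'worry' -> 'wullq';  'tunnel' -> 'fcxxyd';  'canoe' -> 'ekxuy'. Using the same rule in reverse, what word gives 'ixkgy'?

g(6)→s(18) and h(7)→p(15) fit y≡23x+10 (mod 26); the inverse of 23 mod 26 is 17. Each letter's alphabet position (a=0..z=25) is mapped through 23·x+10 mod 26 — an affine cipher.
Reversing it on ixkgy: i(8)→17·(8−10)≡18=s; x(23)→17·(23−10)≡13=n; k(10)→17·(10−10)≡0=a; g(6)→17·(6−10)≡10=k; y(24)→17·(24−10)≡4=e (all mod 26).

snake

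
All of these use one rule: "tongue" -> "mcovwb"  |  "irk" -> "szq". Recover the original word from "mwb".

The output letters match the input read backwards, each shifted +8: tongue reversed is eugnot. Two steps: reverse the string, then apply a Caesar shift of +8.
Decoding mwb: shift back: m−8=e, w−8=o, b−8=t → eot; then reverse → toe.

toe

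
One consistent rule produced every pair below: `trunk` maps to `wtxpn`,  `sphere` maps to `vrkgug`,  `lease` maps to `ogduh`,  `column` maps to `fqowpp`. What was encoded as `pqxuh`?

mouse

Shifts by position in trunk: pos 0: t→w (+3), pos 1: r→t (+2), pos 2: u→x (+3), pos 3: n→p (+2) — repeating every 2. A repeating key of period 2 is used — shifts +3, +2 over and over.
Reversing it on pqxuh: p−3=m, q−2=o, x−3=u, u−2=s, h−3=e.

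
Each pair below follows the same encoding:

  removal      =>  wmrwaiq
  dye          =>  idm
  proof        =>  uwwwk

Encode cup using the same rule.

The shift depends on letter class: consonant r→w is +5, but vowel e→m is +8. Vowels shift forward by 8 and consonants shift forward by 5.
For cup: c(cons)+5=h, u(vowel)+8=c, p(cons)+5=u.

hcu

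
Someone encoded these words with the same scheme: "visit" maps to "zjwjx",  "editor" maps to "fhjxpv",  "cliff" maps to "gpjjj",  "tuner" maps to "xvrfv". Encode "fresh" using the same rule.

Vowels shift forward by 1 and consonants shift forward by 4.
Applying it to fresh: f(cons)+4=j, r(cons)+4=v, e(vowel)+1=f, s(cons)+4=w, h(cons)+4=l.

jvfwl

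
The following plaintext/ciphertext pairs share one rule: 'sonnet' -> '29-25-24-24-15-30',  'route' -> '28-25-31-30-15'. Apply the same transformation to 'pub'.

26-31-12

s is letter #19 and maps to 29: an offset of 10. Letters become their 1-based position plus 10 (so a→11, b→12, …).
Applying it to pub: p=16→26, u=21→31, b=2→12.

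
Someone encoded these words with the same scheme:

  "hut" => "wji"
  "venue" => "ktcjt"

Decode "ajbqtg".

lumber

Compare letters: h→w is +15, u→j is +15, t→i is +15 — a constant shift. Every letter moves 15 places later in the alphabet, wrapping around z→a.
Reversing it on ajbqtg: a−15=l, j−15=u, b−15=m, q−15=b, t−15=e, g−15=r.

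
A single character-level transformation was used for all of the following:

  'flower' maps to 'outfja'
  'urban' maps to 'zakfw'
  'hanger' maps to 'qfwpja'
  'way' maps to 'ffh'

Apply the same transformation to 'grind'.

The shift depends on letter class: consonant f→o is +9, but vowel o→t is +5. Vowels shift forward by 5 and consonants shift forward by 9.
For grind: g(cons)+9=p, r(cons)+9=a, i(vowel)+5=n, n(cons)+9=w, d(cons)+9=m.

panwm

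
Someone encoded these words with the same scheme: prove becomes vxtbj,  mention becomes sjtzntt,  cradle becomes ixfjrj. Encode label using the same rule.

rfhjr

The shift depends on letter class: consonant p→v is +6, but vowel o→t is +5. The rule splits by letter class: vowels +5, consonants +6.
On label: l(cons)+6=r, a(vowel)+5=f, b(cons)+6=h, e(vowel)+5=j, l(cons)+6=r.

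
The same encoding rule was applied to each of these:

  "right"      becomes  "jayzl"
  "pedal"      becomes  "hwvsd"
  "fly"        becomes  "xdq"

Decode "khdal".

split

Compare letters: r→j is +18, i→a is +18, g→y is +18 — a constant shift. Every letter moves 18 places later in the alphabet, wrapping around z→a.
Reversing it on khdal: k−18=s, h−18=p, d−18=l, a−18=i, l−18=t.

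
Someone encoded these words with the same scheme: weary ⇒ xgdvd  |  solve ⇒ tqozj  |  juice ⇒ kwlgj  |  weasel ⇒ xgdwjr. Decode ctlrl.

bring

In weary: w→x is +1, e→g is +2, a→d is +3, r→v is +4 — the shift increases by 1 each position. Each letter shifts forward by (position + 1), i.e. 1, 2, 3, … — the shift grows by one for each successive letter.
Decoding ctlrl: c−1=b, t−2=r, l−3=i, r−4=n, l−5=g.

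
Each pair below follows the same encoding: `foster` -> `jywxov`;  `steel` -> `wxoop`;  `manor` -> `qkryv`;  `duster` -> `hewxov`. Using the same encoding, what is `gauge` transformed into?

The shift depends on letter class: consonant f→j is +4, but vowel o→y is +10. The rule splits by letter class: vowels +10, consonants +4.
Applying it to gauge: g(cons)+4=k, a(vowel)+10=k, u(vowel)+10=e, g(cons)+4=k, e(vowel)+10=o.

kkeko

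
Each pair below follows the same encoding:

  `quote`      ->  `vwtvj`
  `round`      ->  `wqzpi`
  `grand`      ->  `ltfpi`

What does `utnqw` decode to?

prior

Shifts by position in quote: pos 0: q→v (+5), pos 1: u→w (+2), pos 2: o→t (+5), pos 3: t→v (+2) — repeating every 2. The shifts repeat in a cycle of length 2: positions 0,1,… shift by +5, +2, then the pattern repeats.
Reversing it on utnqw: u−5=p, t−2=r, n−5=i, q−2=o, w−5=r.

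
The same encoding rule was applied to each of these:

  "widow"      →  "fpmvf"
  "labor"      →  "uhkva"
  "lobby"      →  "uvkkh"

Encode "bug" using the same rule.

kbp

The shift depends on letter class: consonant w→f is +9, but vowel i→p is +7. Vowels shift forward by 7 and consonants shift forward by 9.
For bug: b(cons)+9=k, u(vowel)+7=b, g(cons)+9=p.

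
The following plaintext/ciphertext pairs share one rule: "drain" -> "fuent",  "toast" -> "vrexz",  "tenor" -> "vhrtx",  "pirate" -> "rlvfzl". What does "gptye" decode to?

empty

In drain: d→f is +2, r→u is +3, a→e is +4, i→n is +5 — the shift increases by 1 each position. Letter i (0-indexed) is shifted by i+2, so successive shifts are 2, 3, 4, ….
Undoing it on gptye: g−2=e, p−3=m, t−4=p, y−5=t, e−6=y.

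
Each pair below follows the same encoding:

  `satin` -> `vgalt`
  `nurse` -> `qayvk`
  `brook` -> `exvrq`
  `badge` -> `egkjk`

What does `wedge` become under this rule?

zkkjk

Shifts by position in satin: pos 0: s→v (+3), pos 1: a→g (+6), pos 2: t→a (+7), pos 3: i→l (+3), pos 4: n→t (+6) — repeating every 3. It's a Vigenère-style cipher with numeric key [3,6,7]: position i shifts by key[i mod 3].
For wedge: w+3=z, e+6=k, d+7=k, g+3=j, e+6=k.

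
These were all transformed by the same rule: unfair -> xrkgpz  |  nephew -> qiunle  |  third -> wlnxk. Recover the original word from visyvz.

In unfair: u→x is +3, n→r is +4, f→k is +5, a→g is +6 — the shift increases by 1 each position. The shift increases by 1 at each position, starting from +3: 3, 4, 5, ….
Reversing it on visyvz: v−3=s, i−4=e, s−5=n, y−6=s, v−7=o, z−8=r.

sensor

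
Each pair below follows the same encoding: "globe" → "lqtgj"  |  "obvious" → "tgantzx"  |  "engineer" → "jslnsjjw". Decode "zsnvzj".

Compare letters: g→l is +5, l→q is +5, o→t is +5 — a constant shift. Every letter moves 5 places later in the alphabet, wrapping around z→a.
Undoing it on zsnvzj: z−5=u, s−5=n, n−5=i, v−5=q, z−5=u, j−5=e.

unique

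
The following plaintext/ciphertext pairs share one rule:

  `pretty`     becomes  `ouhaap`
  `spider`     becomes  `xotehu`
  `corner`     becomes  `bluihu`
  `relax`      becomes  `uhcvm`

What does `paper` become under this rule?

ovohu

p(15)→o(14) and r(17)→u(20) fit y≡3x+21 (mod 26); the inverse of 3 mod 26 is 9. Treating letters as 0–25, the rule is x ↦ 3x + 21 (mod 26).
Applying it to paper: p(15)→3·15+21≡14=o; a(0)→3·0+21≡21=v; p(15)→3·15+21≡14=o; e(4)→3·4+21≡7=h; r(17)→3·17+21≡20=u (all mod 26).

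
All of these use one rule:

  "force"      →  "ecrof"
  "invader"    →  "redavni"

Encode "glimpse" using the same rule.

espmilg

The word is simply reversed.
For glimpse: reverse → espmilg.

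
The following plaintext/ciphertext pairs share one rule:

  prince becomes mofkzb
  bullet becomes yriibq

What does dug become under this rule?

Compare letters: p→m is +23, r→o is +23, i→f is +23 — a constant shift. Every letter moves 23 places later in the alphabet, wrapping around z→a.
On dug: d+23=a, u+23=r, g+23=d.

ard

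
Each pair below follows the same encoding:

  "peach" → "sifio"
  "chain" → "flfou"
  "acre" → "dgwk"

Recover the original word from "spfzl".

In peach: p→s is +3, e→i is +4, a→f is +5, c→i is +6 — the shift increases by 1 each position. The shift increases by 1 at each position, starting from +3: 3, 4, 5, ….
Undoing it on spfzl: s−3=p, p−4=l, f−5=a, z−6=t, l−7=e.

plate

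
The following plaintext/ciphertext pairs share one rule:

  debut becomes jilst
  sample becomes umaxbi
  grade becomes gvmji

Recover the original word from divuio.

d(3)→j(9) and e(4)→i(8) fit y≡25x+12 (mod 26); the inverse of 25 mod 26 is 25. Treating letters as 0–25, the rule is x ↦ 25x + 12 (mod 26).
Reversing it on divuio: d(3)→25·(3−12)≡9=j; i(8)→25·(8−12)≡4=e; v(21)→25·(21−12)≡17=r; u(20)→25·(20−12)≡18=s; i(8)→25·(8−12)≡4=e; o(14)→25·(14−12)≡24=y (all mod 26).

jersey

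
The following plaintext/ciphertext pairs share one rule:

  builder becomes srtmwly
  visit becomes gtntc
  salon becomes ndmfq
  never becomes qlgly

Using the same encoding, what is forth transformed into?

afyce

Each letter's alphabet position (a=0..z=25) is mapped through 15·x+3 mod 26 — an affine cipher.
For forth: f(5)→15·5+3≡0=a; o(14)→15·14+3≡5=f; r(17)→15·17+3≡24=y; t(19)→15·19+3≡2=c; h(7)→15·7+3≡4=e (all mod 26).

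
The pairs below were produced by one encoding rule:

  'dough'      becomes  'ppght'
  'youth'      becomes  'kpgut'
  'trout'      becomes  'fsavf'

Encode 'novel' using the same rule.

zphfx

Shifts by position in dough: pos 0: d→p (+12), pos 1: o→p (+1), pos 2: u→g (+12), pos 3: g→h (+1) — repeating every 2. The shifts repeat in a cycle of length 2: positions 0,1,… shift by +12, +1, then the pattern repeats.
For novel: n+12=z, o+1=p, v+12=h, e+1=f, l+12=x.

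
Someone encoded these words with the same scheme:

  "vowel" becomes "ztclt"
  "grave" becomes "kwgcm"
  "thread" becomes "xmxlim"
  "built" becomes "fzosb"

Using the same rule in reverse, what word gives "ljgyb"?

heart

In vowel: v→z is +4, o→t is +5, w→c is +6, e→l is +7 — the shift increases by 1 each position. Each letter shifts forward by (position + 4), i.e. 4, 5, 6, … — the shift grows by one for each successive letter.
Reversing it on ljgyb: l−4=h, j−5=e, g−6=a, y−7=r, b−8=t.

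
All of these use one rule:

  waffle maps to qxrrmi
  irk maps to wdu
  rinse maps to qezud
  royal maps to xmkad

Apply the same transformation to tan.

zmf

The output letters match the input read backwards, each shifted +12: waffle reversed is elffaw. Read the word backwards and shift each letter +12.
For tan: reverse → nat; then shift: n+12=z, a+12=m, t+12=f.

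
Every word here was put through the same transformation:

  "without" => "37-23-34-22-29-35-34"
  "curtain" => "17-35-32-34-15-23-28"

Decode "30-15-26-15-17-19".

w is letter #23 and maps to 37: an offset of 14. Each letter is replaced by its alphabet position (a=1..z=26) + 14.
Reversing it on 30-15-26-15-17-19: 30→(30−14)÷1=16=p, 15→(15−14)÷1=1=a, 26→(26−14)÷1=12=l, 15→(15−14)÷1=1=a, 17→(17−14)÷1=3=c, 19→(19−14)÷1=5=e.

palace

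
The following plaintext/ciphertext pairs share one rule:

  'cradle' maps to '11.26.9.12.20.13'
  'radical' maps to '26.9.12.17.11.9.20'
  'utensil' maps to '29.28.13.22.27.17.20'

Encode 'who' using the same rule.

c is letter #3 and maps to 11: an offset of 8. Letters become their 1-based position plus 8 (so a→9, b→10, …).
On who: w=23→31, h=8→16, o=15→23.

31.16.23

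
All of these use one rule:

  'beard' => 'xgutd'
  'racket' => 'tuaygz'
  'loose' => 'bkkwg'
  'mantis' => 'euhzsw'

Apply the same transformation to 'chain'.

b(1)→x(23) and e(4)→g(6) fit y≡3x+20 (mod 26); the inverse of 3 mod 26 is 9. This is an affine cipher: with a=0,…,z=25, each position x becomes (3x+20) mod 26.
For chain: c(2)→3·2+20≡0=a; h(7)→3·7+20≡15=p; a(0)→3·0+20≡20=u; i(8)→3·8+20≡18=s; n(13)→3·13+20≡7=h (all mod 26).

apush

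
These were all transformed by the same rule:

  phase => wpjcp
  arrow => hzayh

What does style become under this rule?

zbhvp

In phase: p→w is +7, h→p is +8, a→j is +9, s→c is +10 — the shift increases by 1 each position. Letter i (0-indexed) is shifted by i+7, so successive shifts are 7, 8, 9, ….
On style: s+7=z, t+8=b, y+9=h, l+10=v, e+11=p.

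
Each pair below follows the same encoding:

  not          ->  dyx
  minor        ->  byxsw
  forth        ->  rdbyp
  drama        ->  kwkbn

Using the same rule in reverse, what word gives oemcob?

The output letters match the input read backwards, each shifted +10: not reversed is ton. The word is reversed, then every letter is shifted forward by 10.
Reversing it on oemcob: shift back: o−10=e, e−10=u, m−10=c, c−10=s, o−10=e, b−10=r → eucser; then reverse → rescue.

rescue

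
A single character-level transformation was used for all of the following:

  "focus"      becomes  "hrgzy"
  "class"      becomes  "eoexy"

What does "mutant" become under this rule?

In focus: f→h is +2, o→r is +3, c→g is +4, u→z is +5 — the shift increases by 1 each position. The shift increases by 1 at each position, starting from +2: 2, 3, 4, ….
For mutant: m+2=o, u+3=x, t+4=x, a+5=f, n+6=t, t+7=a.

oxxfta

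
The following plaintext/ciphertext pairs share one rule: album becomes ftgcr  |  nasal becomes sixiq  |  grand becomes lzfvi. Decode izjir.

dream

The shifts repeat in a cycle of length 2: positions 0,1,… shift by +5, +8, then the pattern repeats.
Reversing it on izjir: i−5=d, z−8=r, j−5=e, i−8=a, r−5=m.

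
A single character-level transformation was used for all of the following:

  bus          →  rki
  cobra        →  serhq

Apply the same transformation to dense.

tudiu

Every letter moves 16 places later in the alphabet, wrapping around z→a.
On dense: d+16=t, e+16=u, n+16=d, s+16=i, e+16=u.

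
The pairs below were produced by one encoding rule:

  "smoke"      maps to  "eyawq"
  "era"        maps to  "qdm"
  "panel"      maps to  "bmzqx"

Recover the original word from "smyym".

gamma

Compare letters: s→e is +12, m→y is +12, o→a is +12 — a constant shift. Each letter is shifted forward by 12 in the alphabet (a Caesar shift of +12).
Undoing it on smyym: s−12=g, m−12=a, y−12=m, y−12=m, m−12=a.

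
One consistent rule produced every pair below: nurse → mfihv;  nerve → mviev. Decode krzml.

Each letter is replaced by its mirror in the alphabet: a↔z, b↔y, c↔x, and so on (the Atbash cipher).
Undoing it on krzml: k↔p, r↔i, z↔a, m↔n, l↔o.

piano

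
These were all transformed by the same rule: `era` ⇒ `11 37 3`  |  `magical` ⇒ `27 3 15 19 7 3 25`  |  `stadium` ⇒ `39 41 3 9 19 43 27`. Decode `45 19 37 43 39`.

e(#5)→11 and r(#18)→37: differences scale by 2, so n = 2·pos + 1. Each letter becomes 2×(its alphabet position, a=1..z=26) + 1.
Decoding 45 19 37 43 39: 45→(45−1)÷2=22=v, 19→(19−1)÷2=9=i, 37→(37−1)÷2=18=r, 43→(43−1)÷2=21=u, 39→(39−1)÷2=19=s.

virus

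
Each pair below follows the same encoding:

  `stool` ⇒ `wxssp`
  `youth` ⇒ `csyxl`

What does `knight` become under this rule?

ormklx

Compare letters: s→w is +4, t→x is +4, o→s is +4 — a constant shift. It's a constant shift of +4 (ROT4).
For knight: k+4=o, n+4=r, i+4=m, g+4=k, h+4=l, t+4=x.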